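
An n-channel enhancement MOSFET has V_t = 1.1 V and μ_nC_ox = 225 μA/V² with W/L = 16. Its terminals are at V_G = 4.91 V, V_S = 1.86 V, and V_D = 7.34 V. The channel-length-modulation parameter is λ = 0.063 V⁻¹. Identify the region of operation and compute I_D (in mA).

V_GS = V_G − V_S = 4.91 − 1.86 = 3.05 V; V_DS = V_D − V_S = 7.34 − 1.86 = 5.48 V.
k_n = μ_nC_ox · (W/L) = 3.6 mA/V².
V_ov = V_GS − V_t = 3.05 − 1.1 = 1.95 V.
Since V_DS = 5.48 V ≥ V_ov = 1.95 V, the device is in saturation.
I_D = ½ k_n V_ov² (1 + λ V_DS) = 0.5 × 3.6 × 1.95² × (1 + 0.063 × 5.48) = 9.21 mA.

Saturation; I_D = 9.21 mA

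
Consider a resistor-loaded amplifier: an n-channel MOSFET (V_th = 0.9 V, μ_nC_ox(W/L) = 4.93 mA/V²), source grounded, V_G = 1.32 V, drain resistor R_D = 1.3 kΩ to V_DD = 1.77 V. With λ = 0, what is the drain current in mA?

I_D = 0.435 mA

V_GS = V_G = 1.32 V, so V_ov = 1.32 − 0.9 = 0.42 V.
Assume saturation: I_D = ½ k_n V_ov² = 0.5 × 4.93 × 0.42² = 0.435 mA, giving V_DS = V_DD − I_D R_D = 1.77 − 0.435 × 1.3 = 1.2 V.
V_DS = 1.2 V ≥ V_ov = 0.42 V, confirming saturation.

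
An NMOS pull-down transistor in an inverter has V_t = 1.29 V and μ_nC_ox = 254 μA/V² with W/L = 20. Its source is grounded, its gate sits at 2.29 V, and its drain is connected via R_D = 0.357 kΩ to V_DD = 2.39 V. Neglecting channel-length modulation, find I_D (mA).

V_GS = V_G = 2.29 V, so V_ov = 2.29 − 1.29 = 1 V.
k_n = μ_nC_ox · (W/L) = 5.08 mA/V².
Assume saturation: I_D = ½ k_n V_ov² = 0.5 × 5.08 × 1² = 2.54 mA, giving V_DS = V_DD − I_D R_D = 2.39 − 2.54 × 0.357 = 1.48 V.
V_DS = 1.48 V ≥ V_ov = 1 V, confirming saturation.

I_D = 2.54 mA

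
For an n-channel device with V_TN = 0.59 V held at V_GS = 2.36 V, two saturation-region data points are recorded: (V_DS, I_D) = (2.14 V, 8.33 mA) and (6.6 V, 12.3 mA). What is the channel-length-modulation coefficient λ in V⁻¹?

λ = 0.139 V⁻¹

With V_GS fixed, I_D ∝ (1 + λ V_DS) in saturation, so I_D2/I_D1 = (1 + λ V_DS2)/(1 + λ V_DS1).
12.3/8.33 = 1.477 = (1 + 6.6 λ)/(1 + 2.14 λ).
Solving: λ (I_D1 V_DS2 − I_D2 V_DS1) = I_D2 − I_D1, so λ = (12.3 − 8.33) / (8.33 × 6.6 − 12.3 × 2.14) = 3.97 / 28.7 = 0.139 V⁻¹.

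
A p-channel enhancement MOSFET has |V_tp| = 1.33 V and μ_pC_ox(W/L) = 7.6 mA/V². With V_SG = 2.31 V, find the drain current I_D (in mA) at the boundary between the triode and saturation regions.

At the boundary V_SD = V_ov = V_SG − |V_tp| = 2.31 − 1.33 = 0.98 V.
I_D = ½ k_p V_ov² = 0.5 × 7.6 × 0.98² = 3.65 mA.

I_D = 3.65 mA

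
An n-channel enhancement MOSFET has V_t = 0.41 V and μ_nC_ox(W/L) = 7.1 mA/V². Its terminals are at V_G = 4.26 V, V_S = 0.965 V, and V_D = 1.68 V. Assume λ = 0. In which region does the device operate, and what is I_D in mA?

V_GS = V_G − V_S = 4.26 − 0.965 = 3.29 V; V_DS = V_D − V_S = 1.68 − 0.965 = 0.715 V.
V_ov = V_GS − V_t = 3.29 − 0.41 = 2.88 V.
Since V_DS = 0.715 V < V_ov = 2.88 V, the device is in the triode region.
I_D = k_n [V_ov · V_DS − ½ V_DS²] = 7.1 × [2.88 × 0.715 − 0.5 × 0.715²] = 12.8 mA.

Triode; I_D = 12.8 mA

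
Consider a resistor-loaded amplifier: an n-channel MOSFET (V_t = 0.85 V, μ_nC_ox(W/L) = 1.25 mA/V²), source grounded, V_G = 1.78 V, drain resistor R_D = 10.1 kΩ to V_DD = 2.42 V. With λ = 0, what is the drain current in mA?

V_GS = V_G = 1.78 V, so V_ov = 1.78 − 0.85 = 0.93 V.
Assume saturation: I_D = ½ k_n V_ov² = 0.5 × 1.25 × 0.93² = 0.541 mA, giving V_DS = V_DD − I_D R_D = 2.42 − 0.541 × 10.1 = -3.04 V.
But -3.04 V < V_ov = 0.93 V, so the device is actually in triode.
In triode I_D = k_n[V_ov V_DS − ½ V_DS²] and I_D = (V_DD − V_DS)/R_D. Equating: 6.31 V_DS² − 12.74 V_DS + 2.42 = 0, giving V_DS = 0.212 V (the root below V_ov).
I_D = (2.42 − 0.212) / 10.1 = 0.219 mA.

I_D = 0.219 mA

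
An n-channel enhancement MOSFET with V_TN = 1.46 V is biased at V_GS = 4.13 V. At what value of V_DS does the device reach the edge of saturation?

The boundary between triode and saturation is V_DS = V_GS − V_TN = V_ov.
V_ov = 4.13 − 1.46 = 2.67 V.

V_DS,sat = 2.67 V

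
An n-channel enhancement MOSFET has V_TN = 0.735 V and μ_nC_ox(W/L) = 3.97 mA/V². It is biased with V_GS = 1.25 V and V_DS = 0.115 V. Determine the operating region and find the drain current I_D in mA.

Triode; I_D = 0.209 mA

V_ov = V_GS − V_TN = 1.25 − 0.735 = 0.515 V.
Since V_DS = 0.115 V < V_ov = 0.515 V, the device is in the triode region.
I_D = k_n [V_ov · V_DS − ½ V_DS²] = 3.97 × [0.515 × 0.115 − 0.5 × 0.115²] = 0.209 mA.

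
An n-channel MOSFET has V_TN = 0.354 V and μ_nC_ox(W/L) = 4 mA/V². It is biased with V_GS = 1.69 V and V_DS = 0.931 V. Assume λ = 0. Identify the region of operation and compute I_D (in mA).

V_ov = V_GS − V_TN = 1.69 − 0.354 = 1.34 V.
Since V_DS = 0.931 V < V_ov = 1.34 V, the device is in the triode region.
I_D = k_n [V_ov · V_DS − ½ V_DS²] = 4 × [1.34 × 0.931 − 0.5 × 0.931²] = 3.24 mA.

Triode; I_D = 3.24 mA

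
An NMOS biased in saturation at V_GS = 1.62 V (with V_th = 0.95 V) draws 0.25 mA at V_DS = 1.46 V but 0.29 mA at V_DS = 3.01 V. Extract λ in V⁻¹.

With V_GS fixed, I_D ∝ (1 + λ V_DS) in saturation, so I_D2/I_D1 = (1 + λ V_DS2)/(1 + λ V_DS1).
0.29/0.25 = 1.16 = (1 + 3.01 λ)/(1 + 1.46 λ).
Solving: λ (I_D1 V_DS2 − I_D2 V_DS1) = I_D2 − I_D1, so λ = (0.29 − 0.25) / (0.25 × 3.01 − 0.29 × 1.46) = 0.04 / 0.329 = 0.122 V⁻¹.

λ = 0.122 V⁻¹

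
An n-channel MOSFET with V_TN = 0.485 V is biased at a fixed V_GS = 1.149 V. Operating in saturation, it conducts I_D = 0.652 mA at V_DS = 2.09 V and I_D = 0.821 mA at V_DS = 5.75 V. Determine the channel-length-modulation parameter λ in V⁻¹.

With V_GS fixed, I_D ∝ (1 + λ V_DS) in saturation, so I_D2/I_D1 = (1 + λ V_DS2)/(1 + λ V_DS1).
0.821/0.652 = 1.259 = (1 + 5.75 λ)/(1 + 2.09 λ).
Solving: λ (I_D1 V_DS2 − I_D2 V_DS1) = I_D2 − I_D1, so λ = (0.821 − 0.652) / (0.652 × 5.75 − 0.821 × 2.09) = 0.169 / 2.03 = 0.0831 V⁻¹.

λ = 0.0831 V⁻¹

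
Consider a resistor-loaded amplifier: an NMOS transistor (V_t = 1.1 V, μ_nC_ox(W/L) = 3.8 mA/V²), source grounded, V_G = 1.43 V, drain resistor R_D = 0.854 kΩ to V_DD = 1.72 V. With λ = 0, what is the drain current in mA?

V_GS = V_G = 1.43 V, so V_ov = 1.43 − 1.1 = 0.33 V.
Assume saturation: I_D = ½ k_n V_ov² = 0.5 × 3.8 × 0.33² = 0.207 mA, giving V_DS = V_DD − I_D R_D = 1.72 − 0.207 × 0.854 = 1.54 V.
V_DS = 1.54 V ≥ V_ov = 0.33 V, confirming saturation.

I_D = 0.207 mA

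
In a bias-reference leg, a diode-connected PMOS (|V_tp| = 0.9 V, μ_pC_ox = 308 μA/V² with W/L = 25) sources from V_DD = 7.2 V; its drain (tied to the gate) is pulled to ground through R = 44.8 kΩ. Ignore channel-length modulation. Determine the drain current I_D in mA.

With gate tied to drain, V_SG = V_SD ≥ V_SG − |V_tp|, so the device is in saturation.
k_p = μ_pC_ox · (W/L) = 7.7 mA/V².
KCL at the drain: ½ k_p (V_SG − |V_tp|)² = (V_DD − V_SG)/R.
Let x = V_SG − 0.9. Then 172 x² + x − 6.3 = 0, giving x = 0.188 V (positive root), so V_SG = 1.09 V.
I_D = (V_DD − V_SG)/R = (7.2 − 1.09) / 44.8 = 0.136 mA.

I_D = 0.136 mA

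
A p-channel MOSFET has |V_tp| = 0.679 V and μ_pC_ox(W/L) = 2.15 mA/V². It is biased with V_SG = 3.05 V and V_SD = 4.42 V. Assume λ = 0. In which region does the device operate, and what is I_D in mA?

Saturation; I_D = 6.04 mA

V_ov = V_SG − |V_tp| = 3.05 − 0.679 = 2.37 V.
Since V_SD = 4.42 V ≥ V_ov = 2.37 V, the device is in saturation.
I_D = ½ k_p V_ov² = 0.5 × 2.15 × 2.37² = 6.04 mA.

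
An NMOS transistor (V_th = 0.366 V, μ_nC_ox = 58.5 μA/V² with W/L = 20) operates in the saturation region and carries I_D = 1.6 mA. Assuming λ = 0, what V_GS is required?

V_GS = 2.02 V

k_n = μ_nC_ox · (W/L) = 1.17 mA/V².
In saturation I_D = ½ k_n (V_GS − V_th)², so V_GS − V_th = √(2 I_D / k_n) = √(2 × 1.6 / 1.17) = 1.65 V.
V_GS = 0.366 + 1.65 = 2.02 V.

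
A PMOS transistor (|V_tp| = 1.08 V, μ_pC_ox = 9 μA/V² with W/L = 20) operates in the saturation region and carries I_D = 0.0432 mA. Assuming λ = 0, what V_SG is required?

V_SG = 1.77 V

k_p = μ_pC_ox · (W/L) = 0.18 mA/V².
In saturation I_D = ½ k_p (V_SG − |V_tp|)², so V_SG − |V_tp| = √(2 I_D / k_p) = √(2 × 0.0432 / 0.18) = 0.693 V.
V_SG = 1.08 + 0.693 = 1.77 V.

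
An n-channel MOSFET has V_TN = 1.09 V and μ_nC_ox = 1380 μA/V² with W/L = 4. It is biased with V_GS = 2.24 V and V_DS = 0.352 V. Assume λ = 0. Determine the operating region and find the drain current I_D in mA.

k_n = μ_nC_ox · (W/L) = 5.52 mA/V².
V_ov = V_GS − V_TN = 2.24 − 1.09 = 1.15 V.
Since V_DS = 0.352 V < V_ov = 1.15 V, the device is in the triode region.
I_D = k_n [V_ov · V_DS − ½ V_DS²] = 5.52 × [1.15 × 0.352 − 0.5 × 0.352²] = 1.89 mA.

Triode; I_D = 1.89 mA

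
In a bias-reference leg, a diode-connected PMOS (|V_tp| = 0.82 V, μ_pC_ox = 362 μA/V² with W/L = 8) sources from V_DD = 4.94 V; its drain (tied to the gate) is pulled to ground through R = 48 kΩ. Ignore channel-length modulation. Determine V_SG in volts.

V_SG = 1.06 V

With gate tied to drain, V_SG = V_SD ≥ V_SG − |V_tp|, so the device is in saturation.
k_p = μ_pC_ox · (W/L) = 2.896 mA/V².
KCL at the drain: ½ k_p (V_SG − |V_tp|)² = (V_DD − V_SG)/R.
Let x = V_SG − 0.82. Then 69.5 x² + x − 4.12 = 0, giving x = 0.236 V (positive root), so V_SG = 1.06 V.
I_D = (V_DD − V_SG)/R = (4.94 − 1.06) / 48 = 0.0809 mA.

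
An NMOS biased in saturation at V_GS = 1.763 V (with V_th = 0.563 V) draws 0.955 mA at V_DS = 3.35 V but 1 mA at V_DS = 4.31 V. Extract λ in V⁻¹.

λ = 0.0587 V⁻¹

With V_GS fixed, I_D ∝ (1 + λ V_DS) in saturation, so I_D2/I_D1 = (1 + λ V_DS2)/(1 + λ V_DS1).
1/0.955 = 1.047 = (1 + 4.31 λ)/(1 + 3.35 λ).
Solving: λ (I_D1 V_DS2 − I_D2 V_DS1) = I_D2 − I_D1, so λ = (1 − 0.955) / (0.955 × 4.31 − 1 × 3.35) = 0.045 / 0.766 = 0.0587 V⁻¹.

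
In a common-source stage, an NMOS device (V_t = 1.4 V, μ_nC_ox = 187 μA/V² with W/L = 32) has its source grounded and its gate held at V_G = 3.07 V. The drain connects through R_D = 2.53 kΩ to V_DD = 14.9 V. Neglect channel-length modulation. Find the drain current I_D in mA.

V_GS = V_G = 3.07 V, so V_ov = 3.07 − 1.4 = 1.67 V.
k_n = μ_nC_ox · (W/L) = 5.984 mA/V².
Assume saturation: I_D = ½ k_n V_ov² = 0.5 × 5.984 × 1.67² = 8.34 mA, giving V_DS = V_DD − I_D R_D = 14.9 − 8.34 × 2.53 = -6.21 V.
But -6.21 V < V_ov = 1.67 V, so the device is actually in triode.
In triode I_D = k_n[V_ov V_DS − ½ V_DS²] and I_D = (V_DD − V_DS)/R_D. Equating: 7.57 V_DS² − 26.28 V_DS + 14.9 = 0, giving V_DS = 0.714 V (the root below V_ov).
I_D = (14.9 − 0.714) / 2.53 = 5.61 mA.

I_D = 5.61 mA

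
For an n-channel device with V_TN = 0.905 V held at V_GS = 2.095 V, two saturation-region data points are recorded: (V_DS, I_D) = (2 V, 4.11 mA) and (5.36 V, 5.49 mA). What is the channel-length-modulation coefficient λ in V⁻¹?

λ = 0.125 V⁻¹

With V_GS fixed, I_D ∝ (1 + λ V_DS) in saturation, so I_D2/I_D1 = (1 + λ V_DS2)/(1 + λ V_DS1).
5.49/4.11 = 1.336 = (1 + 5.36 λ)/(1 + 2 λ).
Solving: λ (I_D1 V_DS2 − I_D2 V_DS1) = I_D2 − I_D1, so λ = (5.49 − 4.11) / (4.11 × 5.36 − 5.49 × 2) = 1.38 / 11 = 0.125 V⁻¹.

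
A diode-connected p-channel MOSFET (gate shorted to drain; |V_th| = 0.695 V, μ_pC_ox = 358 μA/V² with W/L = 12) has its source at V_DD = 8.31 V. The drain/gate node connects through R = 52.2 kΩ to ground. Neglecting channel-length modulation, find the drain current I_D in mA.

I_D = 0.141 mA

With gate tied to drain, V_SG = V_SD ≥ V_SG − |V_th|, so the device is in saturation.
k_p = μ_pC_ox · (W/L) = 4.296 mA/V².
KCL at the drain: ½ k_p (V_SG − |V_th|)² = (V_DD − V_SG)/R.
Let x = V_SG − 0.695. Then 112 x² + x − 7.615 = 0, giving x = 0.256 V (positive root), so V_SG = 0.951 V.
I_D = (V_DD − V_SG)/R = (8.31 − 0.951) / 52.2 = 0.141 mA.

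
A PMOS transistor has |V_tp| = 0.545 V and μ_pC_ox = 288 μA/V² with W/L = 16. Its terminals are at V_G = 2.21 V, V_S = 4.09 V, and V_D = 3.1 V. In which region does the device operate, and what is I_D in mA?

Triode; I_D = 3.83 mA

V_SG = V_S − V_G = 4.09 − 2.21 = 1.88 V; V_SD = V_S − V_D = 4.09 − 3.1 = 0.99 V.
k_p = μ_pC_ox · (W/L) = 4.608 mA/V².
V_ov = V_SG − |V_tp| = 1.88 − 0.545 = 1.33 V.
Since V_SD = 0.99 V < V_ov = 1.33 V, the device is in the triode region.
I_D = k_p [V_ov · V_SD − ½ V_SD²] = 4.608 × [1.33 × 0.99 − 0.5 × 0.99²] = 3.83 mA.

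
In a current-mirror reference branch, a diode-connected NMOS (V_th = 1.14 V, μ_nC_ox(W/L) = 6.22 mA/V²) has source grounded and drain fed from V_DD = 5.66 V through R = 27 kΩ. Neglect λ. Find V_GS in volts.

With gate tied to drain, V_GS = V_DS ≥ V_GS − V_th, so the device is in saturation.
KCL at the drain: ½ k_n (V_GS − V_th)² = (V_DD − V_GS)/R.
Let x = V_GS − 1.14. Then 84 x² + x − 4.52 = 0, giving x = 0.226 V (positive root), so V_GS = 1.37 V.
I_D = (V_DD − V_GS)/R = (5.66 − 1.37) / 27 = 0.159 mA.

V_GS = 1.37 V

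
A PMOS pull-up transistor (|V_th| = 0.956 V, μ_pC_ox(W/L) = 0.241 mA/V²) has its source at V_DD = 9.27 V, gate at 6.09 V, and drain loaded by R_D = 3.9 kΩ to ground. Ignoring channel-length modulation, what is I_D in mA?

I_D = 0.596 mA

V_SG = V_DD − V_G = 9.27 − 6.09 = 3.18 V, so V_ov = 3.18 − 0.956 = 2.22 V.
Assume saturation: I_D = ½ k_p V_ov² = 0.5 × 0.241 × 2.22² = 0.596 mA, giving V_SD = V_DD − I_D R_D = 9.27 − 0.596 × 3.9 = 6.95 V.
V_SD = 6.95 V ≥ V_ov = 2.22 V, confirming saturation.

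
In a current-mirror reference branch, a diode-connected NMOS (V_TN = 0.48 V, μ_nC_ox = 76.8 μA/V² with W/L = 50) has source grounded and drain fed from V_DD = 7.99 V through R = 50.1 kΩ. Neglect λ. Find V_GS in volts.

V_GS = 0.754 V

With gate tied to drain, V_GS = V_DS ≥ V_GS − V_TN, so the device is in saturation.
k_n = μ_nC_ox · (W/L) = 3.84 mA/V².
KCL at the drain: ½ k_n (V_GS − V_TN)² = (V_DD − V_GS)/R.
Let x = V_GS − 0.48. Then 96.2 x² + x − 7.51 = 0, giving x = 0.274 V (positive root), so V_GS = 0.754 V.
I_D = (V_DD − V_GS)/R = (7.99 − 0.754) / 50.1 = 0.144 mA.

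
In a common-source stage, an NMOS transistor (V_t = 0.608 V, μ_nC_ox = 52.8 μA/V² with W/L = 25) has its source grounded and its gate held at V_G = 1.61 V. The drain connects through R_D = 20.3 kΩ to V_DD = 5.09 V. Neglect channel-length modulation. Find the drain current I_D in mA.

I_D = 0.241 mA

V_GS = V_G = 1.61 V, so V_ov = 1.61 − 0.608 = 1 V.
k_n = μ_nC_ox · (W/L) = 1.32 mA/V².
Assume saturation: I_D = ½ k_n V_ov² = 0.5 × 1.32 × 1² = 0.663 mA, giving V_DS = V_DD − I_D R_D = 5.09 − 0.663 × 20.3 = -8.36 V.
But -8.36 V < V_ov = 1 V, so the device is actually in triode.
In triode I_D = k_n[V_ov V_DS − ½ V_DS²] and I_D = (V_DD − V_DS)/R_D. Equating: 13.4 V_DS² − 27.85 V_DS + 5.09 = 0, giving V_DS = 0.202 V (the root below V_ov).
I_D = (5.09 − 0.202) / 20.3 = 0.241 mA.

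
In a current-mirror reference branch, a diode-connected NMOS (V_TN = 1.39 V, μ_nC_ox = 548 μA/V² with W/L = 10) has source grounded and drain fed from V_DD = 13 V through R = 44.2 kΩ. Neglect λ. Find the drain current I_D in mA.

I_D = 0.256 mA

With gate tied to drain, V_GS = V_DS ≥ V_GS − V_TN, so the device is in saturation.
k_n = μ_nC_ox · (W/L) = 5.48 mA/V².
KCL at the drain: ½ k_n (V_GS − V_TN)² = (V_DD − V_GS)/R.
Let x = V_GS − 1.39. Then 121 x² + x − 11.61 = 0, giving x = 0.306 V (positive root), so V_GS = 1.7 V.
I_D = (V_DD − V_GS)/R = (13 − 1.7) / 44.2 = 0.256 mA.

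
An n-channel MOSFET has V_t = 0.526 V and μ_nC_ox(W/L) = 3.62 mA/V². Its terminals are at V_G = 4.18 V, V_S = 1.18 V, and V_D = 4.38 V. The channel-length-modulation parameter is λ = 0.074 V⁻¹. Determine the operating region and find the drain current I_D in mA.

Saturation; I_D = 13.7 mA

V_GS = V_G − V_S = 4.18 − 1.18 = 3 V; V_DS = V_D − V_S = 4.38 − 1.18 = 3.2 V.
V_ov = V_GS − V_t = 3 − 0.526 = 2.47 V.
Since V_DS = 3.2 V ≥ V_ov = 2.47 V, the device is in saturation.
I_D = ½ k_n V_ov² (1 + λ V_DS) = 0.5 × 3.62 × 2.47² × (1 + 0.074 × 3.2) = 13.7 mA.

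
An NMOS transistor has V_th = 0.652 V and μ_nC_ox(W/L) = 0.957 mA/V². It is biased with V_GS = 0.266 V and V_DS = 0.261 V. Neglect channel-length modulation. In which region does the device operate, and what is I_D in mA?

V_GS = 0.266 V < V_th = 0.652 V, so the transistor is in cutoff.

Cutoff; I_D = 0 mA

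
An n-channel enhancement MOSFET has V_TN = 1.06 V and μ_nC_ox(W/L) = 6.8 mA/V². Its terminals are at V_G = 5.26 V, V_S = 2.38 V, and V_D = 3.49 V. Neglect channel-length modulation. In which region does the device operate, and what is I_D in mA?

V_GS = V_G − V_S = 5.26 − 2.38 = 2.88 V; V_DS = V_D − V_S = 3.49 − 2.38 = 1.11 V.
V_ov = V_GS − V_TN = 2.88 − 1.06 = 1.82 V.
Since V_DS = 1.11 V < V_ov = 1.82 V, the device is in the triode region.
I_D = k_n [V_ov · V_DS − ½ V_DS²] = 6.8 × [1.82 × 1.11 − 0.5 × 1.11²] = 9.55 mA.

Triode; I_D = 9.55 mA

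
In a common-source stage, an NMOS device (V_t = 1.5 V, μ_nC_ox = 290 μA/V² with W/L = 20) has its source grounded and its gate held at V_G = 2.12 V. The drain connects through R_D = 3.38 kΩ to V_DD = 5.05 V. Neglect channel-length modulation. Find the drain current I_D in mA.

I_D = 1.11 mA

V_GS = V_G = 2.12 V, so V_ov = 2.12 − 1.5 = 0.62 V.
k_n = μ_nC_ox · (W/L) = 5.8 mA/V².
Assume saturation: I_D = ½ k_n V_ov² = 0.5 × 5.8 × 0.62² = 1.11 mA, giving V_DS = V_DD − I_D R_D = 5.05 − 1.11 × 3.38 = 1.28 V.
V_DS = 1.28 V ≥ V_ov = 0.62 V, confirming saturation.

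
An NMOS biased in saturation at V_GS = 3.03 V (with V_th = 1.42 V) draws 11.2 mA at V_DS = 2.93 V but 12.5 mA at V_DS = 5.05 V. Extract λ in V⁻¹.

With V_GS fixed, I_D ∝ (1 + λ V_DS) in saturation, so I_D2/I_D1 = (1 + λ V_DS2)/(1 + λ V_DS1).
12.5/11.2 = 1.116 = (1 + 5.05 λ)/(1 + 2.93 λ).
Solving: λ (I_D1 V_DS2 − I_D2 V_DS1) = I_D2 − I_D1, so λ = (12.5 − 11.2) / (11.2 × 5.05 − 12.5 × 2.93) = 1.3 / 19.9 = 0.0652 V⁻¹.

λ = 0.0652 V⁻¹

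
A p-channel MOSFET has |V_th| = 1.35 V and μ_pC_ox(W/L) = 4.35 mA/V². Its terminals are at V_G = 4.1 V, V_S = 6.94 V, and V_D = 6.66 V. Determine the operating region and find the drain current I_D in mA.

Triode; I_D = 1.64 mA

V_SG = V_S − V_G = 6.94 − 4.1 = 2.84 V; V_SD = V_S − V_D = 6.94 − 6.66 = 0.28 V.
V_ov = V_SG − |V_th| = 2.84 − 1.35 = 1.49 V.
Since V_SD = 0.28 V < V_ov = 1.49 V, the device is in the triode region.
I_D = k_p [V_ov · V_SD − ½ V_SD²] = 4.35 × [1.49 × 0.28 − 0.5 × 0.28²] = 1.64 mA.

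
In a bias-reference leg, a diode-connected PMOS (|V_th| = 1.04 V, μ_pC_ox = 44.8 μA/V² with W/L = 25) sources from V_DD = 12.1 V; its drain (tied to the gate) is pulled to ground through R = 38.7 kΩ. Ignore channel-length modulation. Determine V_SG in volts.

With gate tied to drain, V_SG = V_SD ≥ V_SG − |V_th|, so the device is in saturation.
k_p = μ_pC_ox · (W/L) = 1.12 mA/V².
KCL at the drain: ½ k_p (V_SG − |V_th|)² = (V_DD − V_SG)/R.
Let x = V_SG − 1.04. Then 21.7 x² + x − 11.06 = 0, giving x = 0.692 V (positive root), so V_SG = 1.73 V.
I_D = (V_DD − V_SG)/R = (12.1 − 1.73) / 38.7 = 0.268 mA.

V_SG = 1.73 V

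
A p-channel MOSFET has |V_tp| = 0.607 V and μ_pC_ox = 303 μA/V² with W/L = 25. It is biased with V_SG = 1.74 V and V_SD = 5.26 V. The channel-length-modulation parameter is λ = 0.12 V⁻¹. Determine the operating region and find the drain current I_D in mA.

k_p = μ_pC_ox · (W/L) = 7.575 mA/V².
V_ov = V_SG − |V_tp| = 1.74 − 0.607 = 1.13 V.
Since V_SD = 5.26 V ≥ V_ov = 1.13 V, the device is in saturation.
I_D = ½ k_p V_ov² (1 + λ V_SD) = 0.5 × 7.575 × 1.13² × (1 + 0.12 × 5.26) = 7.93 mA.

Saturation; I_D = 7.93 mA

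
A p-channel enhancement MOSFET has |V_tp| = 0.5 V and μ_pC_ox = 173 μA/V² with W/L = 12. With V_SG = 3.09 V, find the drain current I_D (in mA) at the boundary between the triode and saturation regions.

I_D = 6.96 mA

At the boundary V_SD = V_ov = V_SG − |V_tp| = 3.09 − 0.5 = 2.59 V.
k_p = μ_pC_ox · (W/L) = 2.076 mA/V².
I_D = ½ k_p V_ov² = 0.5 × 2.076 × 2.59² = 6.96 mA.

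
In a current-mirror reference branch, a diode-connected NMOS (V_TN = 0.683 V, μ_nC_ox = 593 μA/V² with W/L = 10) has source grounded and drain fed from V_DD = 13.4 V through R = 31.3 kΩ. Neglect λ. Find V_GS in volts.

V_GS = 1.05 V

With gate tied to drain, V_GS = V_DS ≥ V_GS − V_TN, so the device is in saturation.
k_n = μ_nC_ox · (W/L) = 5.93 mA/V².
KCL at the drain: ½ k_n (V_GS − V_TN)² = (V_DD − V_GS)/R.
Let x = V_GS − 0.683. Then 92.8 x² + x − 12.72 = 0, giving x = 0.365 V (positive root), so V_GS = 1.05 V.
I_D = (V_DD − V_GS)/R = (13.4 − 1.05) / 31.3 = 0.395 mA.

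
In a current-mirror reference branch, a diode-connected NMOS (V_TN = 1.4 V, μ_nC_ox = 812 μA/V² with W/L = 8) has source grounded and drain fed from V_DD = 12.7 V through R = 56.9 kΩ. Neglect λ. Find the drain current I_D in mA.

I_D = 0.194 mA

With gate tied to drain, V_GS = V_DS ≥ V_GS − V_TN, so the device is in saturation.
k_n = μ_nC_ox · (W/L) = 6.496 mA/V².
KCL at the drain: ½ k_n (V_GS − V_TN)² = (V_DD − V_GS)/R.
Let x = V_GS − 1.4. Then 185 x² + x − 11.3 = 0, giving x = 0.245 V (positive root), so V_GS = 1.64 V.
I_D = (V_DD − V_GS)/R = (12.7 − 1.64) / 56.9 = 0.194 mA.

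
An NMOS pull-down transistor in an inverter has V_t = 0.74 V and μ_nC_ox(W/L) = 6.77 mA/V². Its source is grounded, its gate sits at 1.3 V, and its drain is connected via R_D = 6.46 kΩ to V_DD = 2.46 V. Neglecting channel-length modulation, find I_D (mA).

I_D = 0.364 mA

V_GS = V_G = 1.3 V, so V_ov = 1.3 − 0.74 = 0.56 V.
Assume saturation: I_D = ½ k_n V_ov² = 0.5 × 6.77 × 0.56² = 1.06 mA, giving V_DS = V_DD − I_D R_D = 2.46 − 1.06 × 6.46 = -4.4 V.
But -4.4 V < V_ov = 0.56 V, so the device is actually in triode.
In triode I_D = k_n[V_ov V_DS − ½ V_DS²] and I_D = (V_DD − V_DS)/R_D. Equating: 21.9 V_DS² − 25.49 V_DS + 2.46 = 0, giving V_DS = 0.106 V (the root below V_ov).
I_D = (2.46 − 0.106) / 6.46 = 0.364 mA.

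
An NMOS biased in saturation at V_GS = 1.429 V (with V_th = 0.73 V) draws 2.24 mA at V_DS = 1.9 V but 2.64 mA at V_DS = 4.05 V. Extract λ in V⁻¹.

With V_GS fixed, I_D ∝ (1 + λ V_DS) in saturation, so I_D2/I_D1 = (1 + λ V_DS2)/(1 + λ V_DS1).
2.64/2.24 = 1.179 = (1 + 4.05 λ)/(1 + 1.9 λ).
Solving: λ (I_D1 V_DS2 − I_D2 V_DS1) = I_D2 − I_D1, so λ = (2.64 − 2.24) / (2.24 × 4.05 − 2.64 × 1.9) = 0.4 / 4.06 = 0.0986 V⁻¹.

λ = 0.0986 V⁻¹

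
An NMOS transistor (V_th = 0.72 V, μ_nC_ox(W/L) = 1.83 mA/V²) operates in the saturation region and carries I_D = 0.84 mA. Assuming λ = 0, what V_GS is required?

In saturation I_D = ½ k_n (V_GS − V_th)², so V_GS − V_th = √(2 I_D / k_n) = √(2 × 0.84 / 1.83) = 0.958 V.
V_GS = 0.72 + 0.958 = 1.68 V.

V_GS = 1.68 V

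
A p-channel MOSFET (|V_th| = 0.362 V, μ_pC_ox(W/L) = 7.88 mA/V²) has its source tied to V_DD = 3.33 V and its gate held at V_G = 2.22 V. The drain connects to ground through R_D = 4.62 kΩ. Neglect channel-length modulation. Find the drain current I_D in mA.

I_D = 0.693 mA

V_SG = V_DD − V_G = 3.33 − 2.22 = 1.11 V, so V_ov = 1.11 − 0.362 = 0.748 V.
Assume saturation: I_D = ½ k_p V_ov² = 0.5 × 7.88 × 0.748² = 2.2 mA, giving V_SD = V_DD − I_D R_D = 3.33 − 2.2 × 4.62 = -6.85 V.
But -6.85 V < V_ov = 0.748 V, so the device is actually in triode.
In triode I_D = k_p[V_ov V_SD − ½ V_SD²] and I_D = (V_DD − V_SD)/R_D. Equating: 18.2 V_SD² − 28.23 V_SD + 3.33 = 0, giving V_SD = 0.129 V (the root below V_ov).
I_D = (3.33 − 0.129) / 4.62 = 0.693 mA.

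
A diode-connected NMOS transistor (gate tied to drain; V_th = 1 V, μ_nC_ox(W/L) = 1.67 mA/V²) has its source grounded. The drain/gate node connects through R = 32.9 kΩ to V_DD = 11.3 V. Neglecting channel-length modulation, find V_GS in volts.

With gate tied to drain, V_GS = V_DS ≥ V_GS − V_th, so the device is in saturation.
KCL at the drain: ½ k_n (V_GS − V_th)² = (V_DD − V_GS)/R.
Let x = V_GS − 1. Then 27.5 x² + x − 10.3 = 0, giving x = 0.594 V (positive root), so V_GS = 1.59 V.
I_D = (V_DD − V_GS)/R = (11.3 − 1.59) / 32.9 = 0.295 mA.

V_GS = 1.59 V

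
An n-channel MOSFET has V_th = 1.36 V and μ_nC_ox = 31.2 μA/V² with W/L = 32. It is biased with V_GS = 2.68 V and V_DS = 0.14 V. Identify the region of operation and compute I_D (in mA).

Triode; I_D = 0.175 mA

k_n = μ_nC_ox · (W/L) = 0.9984 mA/V².
V_ov = V_GS − V_th = 2.68 − 1.36 = 1.32 V.
Since V_DS = 0.14 V < V_ov = 1.32 V, the device is in the triode region.
I_D = k_n [V_ov · V_DS − ½ V_DS²] = 0.9984 × [1.32 × 0.14 − 0.5 × 0.14²] = 0.175 mA.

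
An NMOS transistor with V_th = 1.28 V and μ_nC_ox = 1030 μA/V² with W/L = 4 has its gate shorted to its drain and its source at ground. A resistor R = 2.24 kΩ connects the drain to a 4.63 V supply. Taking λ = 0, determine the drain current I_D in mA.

With gate tied to drain, V_GS = V_DS ≥ V_GS − V_th, so the device is in saturation.
k_n = μ_nC_ox · (W/L) = 4.12 mA/V².
KCL at the drain: ½ k_n (V_GS − V_th)² = (V_DD − V_GS)/R.
Let x = V_GS − 1.28. Then 4.61 x² + x − 3.35 = 0, giving x = 0.751 V (positive root), so V_GS = 2.03 V.
I_D = (V_DD − V_GS)/R = (4.63 − 2.03) / 2.24 = 1.16 mA.

I_D = 1.16 mA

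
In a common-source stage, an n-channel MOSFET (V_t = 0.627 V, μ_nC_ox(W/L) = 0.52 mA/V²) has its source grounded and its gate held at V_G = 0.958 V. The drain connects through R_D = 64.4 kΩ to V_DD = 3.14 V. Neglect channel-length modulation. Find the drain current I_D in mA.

I_D = 0.0285 mA

V_GS = V_G = 0.958 V, so V_ov = 0.958 − 0.627 = 0.331 V.
Assume saturation: I_D = ½ k_n V_ov² = 0.5 × 0.52 × 0.331² = 0.0285 mA, giving V_DS = V_DD − I_D R_D = 3.14 − 0.0285 × 64.4 = 1.31 V.
V_DS = 1.31 V ≥ V_ov = 0.331 V, confirming saturation.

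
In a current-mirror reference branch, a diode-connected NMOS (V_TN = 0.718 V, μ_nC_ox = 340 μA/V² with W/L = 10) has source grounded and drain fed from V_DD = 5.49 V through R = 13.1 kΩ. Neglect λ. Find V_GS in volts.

V_GS = 1.16 V

With gate tied to drain, V_GS = V_DS ≥ V_GS − V_TN, so the device is in saturation.
k_n = μ_nC_ox · (W/L) = 3.4 mA/V².
KCL at the drain: ½ k_n (V_GS − V_TN)² = (V_DD − V_GS)/R.
Let x = V_GS − 0.718. Then 22.3 x² + x − 4.772 = 0, giving x = 0.441 V (positive root), so V_GS = 1.16 V.
I_D = (V_DD − V_GS)/R = (5.49 − 1.16) / 13.1 = 0.331 mA.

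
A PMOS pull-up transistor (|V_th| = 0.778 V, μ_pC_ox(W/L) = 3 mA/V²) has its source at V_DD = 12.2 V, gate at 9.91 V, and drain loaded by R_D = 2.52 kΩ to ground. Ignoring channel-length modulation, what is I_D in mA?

I_D = 3.43 mA

V_SG = V_DD − V_G = 12.2 − 9.91 = 2.29 V, so V_ov = 2.29 − 0.778 = 1.51 V.
Assume saturation: I_D = ½ k_p V_ov² = 0.5 × 3 × 1.51² = 3.43 mA, giving V_SD = V_DD − I_D R_D = 12.2 − 3.43 × 2.52 = 3.56 V.
V_SD = 3.56 V ≥ V_ov = 1.51 V, confirming saturation.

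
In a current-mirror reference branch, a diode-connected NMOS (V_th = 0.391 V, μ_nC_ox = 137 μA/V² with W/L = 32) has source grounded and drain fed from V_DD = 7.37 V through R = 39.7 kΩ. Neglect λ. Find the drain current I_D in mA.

With gate tied to drain, V_GS = V_DS ≥ V_GS − V_th, so the device is in saturation.
k_n = μ_nC_ox · (W/L) = 4.384 mA/V².
KCL at the drain: ½ k_n (V_GS − V_th)² = (V_DD − V_GS)/R.
Let x = V_GS − 0.391. Then 87 x² + x − 6.979 = 0, giving x = 0.278 V (positive root), so V_GS = 0.669 V.
I_D = (V_DD − V_GS)/R = (7.37 − 0.669) / 39.7 = 0.169 mA.

I_D = 0.169 mA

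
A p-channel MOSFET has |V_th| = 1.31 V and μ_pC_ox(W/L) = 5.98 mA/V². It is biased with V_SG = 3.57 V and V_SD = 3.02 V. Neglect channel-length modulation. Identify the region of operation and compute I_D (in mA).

Saturation; I_D = 15.3 mA

V_ov = V_SG − |V_th| = 3.57 − 1.31 = 2.26 V.
Since V_SD = 3.02 V ≥ V_ov = 2.26 V, the device is in saturation.
I_D = ½ k_p V_ov² = 0.5 × 5.98 × 2.26² = 15.3 mA.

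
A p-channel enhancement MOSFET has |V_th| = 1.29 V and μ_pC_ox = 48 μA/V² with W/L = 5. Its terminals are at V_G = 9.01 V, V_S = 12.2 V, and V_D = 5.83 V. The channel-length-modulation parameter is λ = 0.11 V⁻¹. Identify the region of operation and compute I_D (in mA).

V_SG = V_S − V_G = 12.2 − 9.01 = 3.19 V; V_SD = V_S − V_D = 12.2 − 5.83 = 6.37 V.
k_p = μ_pC_ox · (W/L) = 0.24 mA/V².
V_ov = V_SG − |V_th| = 3.19 − 1.29 = 1.9 V.
Since V_SD = 6.37 V ≥ V_ov = 1.9 V, the device is in saturation.
I_D = ½ k_p V_ov² (1 + λ V_SD) = 0.5 × 0.24 × 1.9² × (1 + 0.11 × 6.37) = 0.737 mA.

Saturation; I_D = 0.737 mA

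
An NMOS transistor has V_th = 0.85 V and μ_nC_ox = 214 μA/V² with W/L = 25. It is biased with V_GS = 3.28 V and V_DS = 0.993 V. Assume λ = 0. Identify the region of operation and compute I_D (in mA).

Triode; I_D = 10.3 mA

k_n = μ_nC_ox · (W/L) = 5.35 mA/V².
V_ov = V_GS − V_th = 3.28 − 0.85 = 2.43 V.
Since V_DS = 0.993 V < V_ov = 2.43 V, the device is in the triode region.
I_D = k_n [V_ov · V_DS − ½ V_DS²] = 5.35 × [2.43 × 0.993 − 0.5 × 0.993²] = 10.3 mA.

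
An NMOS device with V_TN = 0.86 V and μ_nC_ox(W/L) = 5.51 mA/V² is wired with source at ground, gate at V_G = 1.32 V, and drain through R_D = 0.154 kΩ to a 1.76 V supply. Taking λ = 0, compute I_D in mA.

I_D = 0.583 mA

V_GS = V_G = 1.32 V, so V_ov = 1.32 − 0.86 = 0.46 V.
Assume saturation: I_D = ½ k_n V_ov² = 0.5 × 5.51 × 0.46² = 0.583 mA, giving V_DS = V_DD − I_D R_D = 1.76 − 0.583 × 0.154 = 1.67 V.
V_DS = 1.67 V ≥ V_ov = 0.46 V, confirming saturation.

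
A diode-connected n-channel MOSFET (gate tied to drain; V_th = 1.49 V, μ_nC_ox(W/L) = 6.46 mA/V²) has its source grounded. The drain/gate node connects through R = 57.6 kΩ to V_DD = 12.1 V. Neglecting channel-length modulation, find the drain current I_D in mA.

I_D = 0.180 mA

With gate tied to drain, V_GS = V_DS ≥ V_GS − V_th, so the device is in saturation.
KCL at the drain: ½ k_n (V_GS − V_th)² = (V_DD − V_GS)/R.
Let x = V_GS − 1.49. Then 186 x² + x − 10.61 = 0, giving x = 0.236 V (positive root), so V_GS = 1.73 V.
I_D = (V_DD − V_GS)/R = (12.1 − 1.73) / 57.6 = 0.18 mA.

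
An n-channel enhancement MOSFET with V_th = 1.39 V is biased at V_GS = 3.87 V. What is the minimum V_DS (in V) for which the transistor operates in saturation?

V_DS,sat = 2.48 V

The boundary between triode and saturation is V_DS = V_GS − V_th = V_ov.
V_ov = 3.87 − 1.39 = 2.48 V.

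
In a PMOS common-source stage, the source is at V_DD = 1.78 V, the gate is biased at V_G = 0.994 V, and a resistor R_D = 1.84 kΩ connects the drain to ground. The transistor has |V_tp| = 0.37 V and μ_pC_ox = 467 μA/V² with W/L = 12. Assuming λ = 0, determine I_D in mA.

I_D = 0.485 mA

V_SG = V_DD − V_G = 1.78 − 0.994 = 0.786 V, so V_ov = 0.786 − 0.37 = 0.416 V.
k_p = μ_pC_ox · (W/L) = 5.604 mA/V².
Assume saturation: I_D = ½ k_p V_ov² = 0.5 × 5.604 × 0.416² = 0.485 mA, giving V_SD = V_DD − I_D R_D = 1.78 − 0.485 × 1.84 = 0.888 V.
V_SD = 0.888 V ≥ V_ov = 0.416 V, confirming saturation.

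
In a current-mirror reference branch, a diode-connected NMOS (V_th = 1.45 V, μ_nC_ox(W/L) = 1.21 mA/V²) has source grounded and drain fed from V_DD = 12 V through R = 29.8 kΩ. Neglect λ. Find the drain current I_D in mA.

With gate tied to drain, V_GS = V_DS ≥ V_GS − V_th, so the device is in saturation.
KCL at the drain: ½ k_n (V_GS − V_th)² = (V_DD − V_GS)/R.
Let x = V_GS − 1.45. Then 18 x² + x − 10.55 = 0, giving x = 0.738 V (positive root), so V_GS = 2.19 V.
I_D = (V_DD − V_GS)/R = (12 − 2.19) / 29.8 = 0.329 mA.

I_D = 0.329 mA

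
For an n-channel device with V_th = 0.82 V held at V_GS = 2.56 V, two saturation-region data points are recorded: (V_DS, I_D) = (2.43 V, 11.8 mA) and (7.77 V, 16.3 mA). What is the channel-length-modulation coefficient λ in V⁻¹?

With V_GS fixed, I_D ∝ (1 + λ V_DS) in saturation, so I_D2/I_D1 = (1 + λ V_DS2)/(1 + λ V_DS1).
16.3/11.8 = 1.381 = (1 + 7.77 λ)/(1 + 2.43 λ).
Solving: λ (I_D1 V_DS2 − I_D2 V_DS1) = I_D2 − I_D1, so λ = (16.3 − 11.8) / (11.8 × 7.77 − 16.3 × 2.43) = 4.5 / 52.1 = 0.0864 V⁻¹.

λ = 0.0864 V⁻¹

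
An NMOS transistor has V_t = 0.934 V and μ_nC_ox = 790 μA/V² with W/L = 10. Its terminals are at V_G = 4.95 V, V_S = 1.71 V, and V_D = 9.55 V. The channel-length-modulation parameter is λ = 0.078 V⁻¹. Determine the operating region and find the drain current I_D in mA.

V_GS = V_G − V_S = 4.95 − 1.71 = 3.24 V; V_DS = V_D − V_S = 9.55 − 1.71 = 7.84 V.
k_n = μ_nC_ox · (W/L) = 7.9 mA/V².
V_ov = V_GS − V_t = 3.24 − 0.934 = 2.31 V.
Since V_DS = 7.84 V ≥ V_ov = 2.31 V, the device is in saturation.
I_D = ½ k_n V_ov² (1 + λ V_DS) = 0.5 × 7.9 × 2.31² × (1 + 0.078 × 7.84) = 33.8 mA.

Saturation; I_D = 33.8 mA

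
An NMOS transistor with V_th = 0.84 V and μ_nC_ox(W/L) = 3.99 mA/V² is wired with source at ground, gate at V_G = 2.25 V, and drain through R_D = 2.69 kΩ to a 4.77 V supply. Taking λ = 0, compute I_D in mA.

V_GS = V_G = 2.25 V, so V_ov = 2.25 − 0.84 = 1.41 V.
Assume saturation: I_D = ½ k_n V_ov² = 0.5 × 3.99 × 1.41² = 3.97 mA, giving V_DS = V_DD − I_D R_D = 4.77 − 3.97 × 2.69 = -5.9 V.
But -5.9 V < V_ov = 1.41 V, so the device is actually in triode.
In triode I_D = k_n[V_ov V_DS − ½ V_DS²] and I_D = (V_DD − V_DS)/R_D. Equating: 5.37 V_DS² − 16.13 V_DS + 4.77 = 0, giving V_DS = 0.332 V (the root below V_ov).
I_D = (4.77 − 0.332) / 2.69 = 1.65 mA.

I_D = 1.65 mA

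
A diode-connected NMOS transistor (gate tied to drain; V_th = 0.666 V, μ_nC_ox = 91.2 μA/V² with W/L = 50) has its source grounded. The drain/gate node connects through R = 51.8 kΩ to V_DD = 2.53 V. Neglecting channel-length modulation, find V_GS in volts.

With gate tied to drain, V_GS = V_DS ≥ V_GS − V_th, so the device is in saturation.
k_n = μ_nC_ox · (W/L) = 4.56 mA/V².
KCL at the drain: ½ k_n (V_GS − V_th)² = (V_DD − V_GS)/R.
Let x = V_GS − 0.666. Then 118 x² + x − 1.864 = 0, giving x = 0.121 V (positive root), so V_GS = 0.787 V.
I_D = (V_DD − V_GS)/R = (2.53 − 0.787) / 51.8 = 0.0336 mA.

V_GS = 0.787 V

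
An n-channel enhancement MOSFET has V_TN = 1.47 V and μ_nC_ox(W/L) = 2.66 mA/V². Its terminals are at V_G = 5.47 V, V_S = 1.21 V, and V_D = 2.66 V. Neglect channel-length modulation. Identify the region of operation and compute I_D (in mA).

Triode; I_D = 7.96 mA

V_GS = V_G − V_S = 5.47 − 1.21 = 4.26 V; V_DS = V_D − V_S = 2.66 − 1.21 = 1.45 V.
V_ov = V_GS − V_TN = 4.26 − 1.47 = 2.79 V.
Since V_DS = 1.45 V < V_ov = 2.79 V, the device is in the triode region.
I_D = k_n [V_ov · V_DS − ½ V_DS²] = 2.66 × [2.79 × 1.45 − 0.5 × 1.45²] = 7.96 mA.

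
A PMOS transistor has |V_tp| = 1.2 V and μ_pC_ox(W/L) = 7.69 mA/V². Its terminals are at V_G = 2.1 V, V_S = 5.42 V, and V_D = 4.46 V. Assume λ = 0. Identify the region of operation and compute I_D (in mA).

Triode; I_D = 12.1 mA

V_SG = V_S − V_G = 5.42 − 2.1 = 3.32 V; V_SD = V_S − V_D = 5.42 − 4.46 = 0.96 V.
V_ov = V_SG − |V_tp| = 3.32 − 1.2 = 2.12 V.
Since V_SD = 0.96 V < V_ov = 2.12 V, the device is in the triode region.
I_D = k_p [V_ov · V_SD − ½ V_SD²] = 7.69 × [2.12 × 0.96 − 0.5 × 0.96²] = 12.1 mA.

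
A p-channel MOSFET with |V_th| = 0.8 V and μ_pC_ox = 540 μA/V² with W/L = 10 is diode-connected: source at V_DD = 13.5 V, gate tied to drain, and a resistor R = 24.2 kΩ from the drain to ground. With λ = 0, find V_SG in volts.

With gate tied to drain, V_SG = V_SD ≥ V_SG − |V_th|, so the device is in saturation.
k_p = μ_pC_ox · (W/L) = 5.4 mA/V².
KCL at the drain: ½ k_p (V_SG − |V_th|)² = (V_DD − V_SG)/R.
Let x = V_SG − 0.8. Then 65.3 x² + x − 12.7 = 0, giving x = 0.433 V (positive root), so V_SG = 1.23 V.
I_D = (V_DD − V_SG)/R = (13.5 − 1.23) / 24.2 = 0.507 mA.

V_SG = 1.23 V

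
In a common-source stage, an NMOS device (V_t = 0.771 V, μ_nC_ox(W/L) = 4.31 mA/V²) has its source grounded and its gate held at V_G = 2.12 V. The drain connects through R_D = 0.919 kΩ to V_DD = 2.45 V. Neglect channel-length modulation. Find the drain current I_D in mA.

V_GS = V_G = 2.12 V, so V_ov = 2.12 − 0.771 = 1.35 V.
Assume saturation: I_D = ½ k_n V_ov² = 0.5 × 4.31 × 1.35² = 3.92 mA, giving V_DS = V_DD − I_D R_D = 2.45 − 3.92 × 0.919 = -1.15 V.
But -1.15 V < V_ov = 1.35 V, so the device is actually in triode.
In triode I_D = k_n[V_ov V_DS − ½ V_DS²] and I_D = (V_DD − V_DS)/R_D. Equating: 1.98 V_DS² − 6.343 V_DS + 2.45 = 0, giving V_DS = 0.449 V (the root below V_ov).
I_D = (2.45 − 0.449) / 0.919 = 2.18 mA.

I_D = 2.18 mA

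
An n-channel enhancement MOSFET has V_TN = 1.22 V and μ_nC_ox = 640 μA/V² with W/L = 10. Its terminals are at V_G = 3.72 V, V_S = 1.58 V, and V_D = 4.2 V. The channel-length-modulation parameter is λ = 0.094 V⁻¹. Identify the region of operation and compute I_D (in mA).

V_GS = V_G − V_S = 3.72 − 1.58 = 2.14 V; V_DS = V_D − V_S = 4.2 − 1.58 = 2.62 V.
k_n = μ_nC_ox · (W/L) = 6.4 mA/V².
V_ov = V_GS − V_TN = 2.14 − 1.22 = 0.92 V.
Since V_DS = 2.62 V ≥ V_ov = 0.92 V, the device is in saturation.
I_D = ½ k_n V_ov² (1 + λ V_DS) = 0.5 × 6.4 × 0.92² × (1 + 0.094 × 2.62) = 3.38 mA.

Saturation; I_D = 3.38 mA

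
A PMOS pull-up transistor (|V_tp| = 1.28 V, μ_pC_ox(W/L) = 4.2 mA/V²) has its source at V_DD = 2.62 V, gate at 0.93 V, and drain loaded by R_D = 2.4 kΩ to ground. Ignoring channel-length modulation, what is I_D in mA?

V_SG = V_DD − V_G = 2.62 − 0.93 = 1.69 V, so V_ov = 1.69 − 1.28 = 0.41 V.
Assume saturation: I_D = ½ k_p V_ov² = 0.5 × 4.2 × 0.41² = 0.353 mA, giving V_SD = V_DD − I_D R_D = 2.62 − 0.353 × 2.4 = 1.77 V.
V_SD = 1.77 V ≥ V_ov = 0.41 V, confirming saturation.

I_D = 0.353 mA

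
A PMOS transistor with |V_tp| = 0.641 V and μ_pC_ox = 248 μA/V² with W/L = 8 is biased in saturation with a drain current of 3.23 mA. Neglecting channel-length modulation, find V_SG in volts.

k_p = μ_pC_ox · (W/L) = 1.984 mA/V².
In saturation I_D = ½ k_p (V_SG − |V_tp|)², so V_SG − |V_tp| = √(2 I_D / k_p) = √(2 × 3.23 / 1.984) = 1.8 V.
V_SG = 0.641 + 1.8 = 2.45 V.

V_SG = 2.45 V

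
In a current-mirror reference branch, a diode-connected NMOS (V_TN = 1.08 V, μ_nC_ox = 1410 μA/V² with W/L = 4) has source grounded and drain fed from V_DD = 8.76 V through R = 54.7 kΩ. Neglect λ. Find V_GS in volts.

With gate tied to drain, V_GS = V_DS ≥ V_GS − V_TN, so the device is in saturation.
k_n = μ_nC_ox · (W/L) = 5.64 mA/V².
KCL at the drain: ½ k_n (V_GS − V_TN)² = (V_DD − V_GS)/R.
Let x = V_GS − 1.08. Then 154 x² + x − 7.68 = 0, giving x = 0.22 V (positive root), so V_GS = 1.3 V.
I_D = (V_DD − V_GS)/R = (8.76 − 1.3) / 54.7 = 0.136 mA.

V_GS = 1.30 V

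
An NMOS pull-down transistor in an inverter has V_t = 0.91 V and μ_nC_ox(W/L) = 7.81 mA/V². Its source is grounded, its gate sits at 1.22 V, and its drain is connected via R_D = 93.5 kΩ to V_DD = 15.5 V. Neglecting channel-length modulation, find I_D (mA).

I_D = 0.165 mA

V_GS = V_G = 1.22 V, so V_ov = 1.22 − 0.91 = 0.31 V.
Assume saturation: I_D = ½ k_n V_ov² = 0.5 × 7.81 × 0.31² = 0.375 mA, giving V_DS = V_DD − I_D R_D = 15.5 − 0.375 × 93.5 = -19.6 V.
But -19.6 V < V_ov = 0.31 V, so the device is actually in triode.
In triode I_D = k_n[V_ov V_DS − ½ V_DS²] and I_D = (V_DD − V_DS)/R_D. Equating: 365 V_DS² − 227.4 V_DS + 15.5 = 0, giving V_DS = 0.0779 V (the root below V_ov).
I_D = (15.5 − 0.0779) / 93.5 = 0.165 mA.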